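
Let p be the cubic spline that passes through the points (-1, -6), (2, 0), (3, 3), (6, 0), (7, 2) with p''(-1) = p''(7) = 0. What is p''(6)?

With M_i denoting the second derivative at x_i, h_i = 3, 1, 3, 1, and Δ_i = (y_(i+1) − y_i)/h_i = 2, 3, -1, 2:
  3·M_0 + 8·M_1 + 1·M_2 = 6(Δ_1 - Δ_0) = 6
  1·M_1 + 8·M_2 + 3·M_3 = 6(Δ_2 - Δ_1) = -24
  3·M_2 + 8·M_3 + 1·M_4 = 6(Δ_3 - Δ_2) = 18
Natural end conditions: M_0 = M_4 = 0.
Solving: M_0 = 0, M_1 = 4/3, M_2 = -14/3, M_3 = 4, M_4 = 0.

4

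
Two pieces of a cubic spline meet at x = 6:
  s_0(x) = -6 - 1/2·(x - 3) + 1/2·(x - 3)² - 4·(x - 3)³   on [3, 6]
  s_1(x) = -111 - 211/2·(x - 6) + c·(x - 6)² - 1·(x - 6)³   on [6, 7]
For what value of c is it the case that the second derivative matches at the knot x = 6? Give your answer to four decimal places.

-35.5000

s_0''(x) = 1 - 24·(x - 3), so s_0''(6) = -71. On the right, s_1''(6) = 2c, so c = -71/2.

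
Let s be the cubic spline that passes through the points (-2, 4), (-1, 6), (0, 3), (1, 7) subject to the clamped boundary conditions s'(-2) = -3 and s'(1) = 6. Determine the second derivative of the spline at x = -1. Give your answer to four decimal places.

With M_i denoting the second derivative at x_i, h_i = 1, 1, 1, and Δ_i = (y_(i+1) − y_i)/h_i = 2, -3, 4:
  1·M_0 + 4·M_1 + 1·M_2 = 6(Δ_1 - Δ_0) = -30
  1·M_1 + 4·M_2 + 1·M_3 = 6(Δ_2 - Δ_1) = 42
Clamped end conditions give two more equations: 2h_0·M_0 + h_0·M_1 = 6(Δ_0 - s'(-2)) = 30 and h_2·M_2 + 2h_2·M_3 = 6(s'(1) - Δ_2) = 12.
Solving the tridiagonal system: M_0 = 118/5, M_1 = -86/5, M_2 = 76/5, M_3 = -8/5.

-17.2000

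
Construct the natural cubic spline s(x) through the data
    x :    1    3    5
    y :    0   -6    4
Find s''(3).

Let M_i = s''(x_i). Step sizes h_i = 2, 2; slopes of the chords Δ_i = (y_(i+1) - y_i)/h_i = -3, 5.
  2·M_0 + 8·M_1 + 2·M_2 = 6(Δ_1 - Δ_0) = 48
Natural end conditions: M_0 = M_2 = 0.
Solving: M_0 = 0, M_1 = 6, M_2 = 0.

6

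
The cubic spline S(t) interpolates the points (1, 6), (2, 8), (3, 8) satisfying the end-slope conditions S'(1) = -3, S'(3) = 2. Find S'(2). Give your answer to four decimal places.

1.7500

Let σ_i = S''(x_i). Step sizes h_i = 1, 1; slopes of the chords Δ_i = (y_(i+1) - y_i)/h_i = 2, 0.
  1·σ_0 + 4·σ_1 + 1·σ_2 = 6(Δ_1 - Δ_0) = -12
Clamped end conditions give two more equations: 2h_0·σ_0 + h_0·σ_1 = 6(Δ_0 - S'(1)) = 30 and h_1·σ_1 + 2h_1·σ_2 = 6(S'(3) - Δ_1) = 12.
Solving: σ_0 = 41/2, σ_1 = -11, σ_2 = 23/2.
On [2, 3], S'(t) = b_1 + 2c_1·(t - 2) + 3d_1·(t - 2)² with b_1 = Δ_1 - h_1(2σ_1 + σ_2)/6 = 7/4, c_1 = σ_1/2 = -11/2, d_1 = (σ_2 - σ_1)/(6h_1) = 15/4. So S'(2) = 7/4.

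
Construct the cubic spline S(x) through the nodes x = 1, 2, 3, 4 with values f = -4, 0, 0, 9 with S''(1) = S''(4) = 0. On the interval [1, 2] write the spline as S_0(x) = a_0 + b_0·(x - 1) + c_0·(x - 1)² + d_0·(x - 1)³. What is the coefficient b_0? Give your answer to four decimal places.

5.6667

With σ_i denoting the second derivative at x_i, h_i = 1, 1, 1, and Δ_i = (y_(i+1) − y_i)/h_i = 4, 0, 9:
  1·σ_0 + 4·σ_1 + 1·σ_2 = 6(Δ_1 - Δ_0) = -24
  1·σ_1 + 4·σ_2 + 1·σ_3 = 6(Δ_2 - Δ_1) = 54
Natural end conditions: σ_0 = σ_3 = 0.
Hence σ_0 = 0, σ_1 = -10, σ_2 = 16, σ_3 = 0.
On [1, 2], with S_0(x) = a_0 + b_0·(x - 1) + c_0·(x - 1)² + d_0·(x - 1)³: c_0 = σ_0/2 = 0, d_0 = (σ_1 - σ_0)/(6h_0) = -5/3, b_0 = Δ_0 - h_0(2σ_0 + σ_1)/6 = 17/3.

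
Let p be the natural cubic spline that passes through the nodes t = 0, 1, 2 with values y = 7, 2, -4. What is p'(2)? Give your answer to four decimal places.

With m_i denoting the second derivative at x_i, h_i = 1, 1, and Δ_i = (y_(i+1) − y_i)/h_i = -5, -6:
  1·m_0 + 4·m_1 + 1·m_2 = 6(Δ_1 - Δ_0) = -6
Natural end conditions: m_0 = m_2 = 0.
Solving the tridiagonal system: m_0 = 0, m_1 = -3/2, m_2 = 0.
On [1, 2], p'(t) = b_1 + 2c_1·(t - 1) + 3d_1·(t - 1)² with b_1 = Δ_1 - h_1(2m_1 + m_2)/6 = -11/2, c_1 = m_1/2 = -3/4, d_1 = (m_2 - m_1)/(6h_1) = 1/4. So p'(2) = -25/4.

-6.2500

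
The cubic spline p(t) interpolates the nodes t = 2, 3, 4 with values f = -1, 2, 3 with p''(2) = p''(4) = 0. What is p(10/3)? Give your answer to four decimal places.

2.5185

With M_i denoting the second derivative at x_i, h_i = 1, 1, and Δ_i = (y_(i+1) − y_i)/h_i = 3, 1:
  1·M_0 + 4·M_1 + 1·M_2 = 6(Δ_1 - Δ_0) = -12
Natural end conditions: M_0 = M_2 = 0.
Solving: M_0 = 0, M_1 = -3, M_2 = 0.
On [3, 4], p(t) = 2 + 2·(t - 3) - 3/2·(t - 3)² + 1/2·(t - 3)³.
With (t - 3) = 1/3: p(10/3) = 68/27.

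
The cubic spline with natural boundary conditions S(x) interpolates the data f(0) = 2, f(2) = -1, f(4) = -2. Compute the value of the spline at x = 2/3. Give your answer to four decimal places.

Put M_i = S'' at the i-th knot. Here h = (2, 2) and Δ = (-3/2, -1/2), so the interior equations h_(i-1)·M_(i-1) + 2(h_(i-1)+h_i)·M_i + h_i·M_(i+1) = 6(Δ_i − Δ_(i-1)) read
  2·M_0 + 8·M_1 + 2·M_2 = 6(Δ_1 - Δ_0) = 6
Natural end conditions: M_0 = M_2 = 0.
Forward elimination and back-substitution give M_0 = 0, M_1 = 3/4, M_2 = 0.
On [0, 2], S(x) = 2 - 7/4·x + 0·x² + 1/16·x³.
With x = 2/3: S(2/3) = 23/27.

0.8519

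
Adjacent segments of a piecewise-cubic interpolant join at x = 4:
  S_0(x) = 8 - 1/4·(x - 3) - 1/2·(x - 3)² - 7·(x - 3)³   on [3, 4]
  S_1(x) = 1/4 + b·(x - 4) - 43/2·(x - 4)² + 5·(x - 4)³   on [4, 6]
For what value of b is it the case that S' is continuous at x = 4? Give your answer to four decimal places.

-22.2500

S_0'(x) = -1/4 - 1·(x - 3) - 21·(x - 3)², so S_0'(4) = -89/4. On the right, S_1'(4) = b, so b = -89/4.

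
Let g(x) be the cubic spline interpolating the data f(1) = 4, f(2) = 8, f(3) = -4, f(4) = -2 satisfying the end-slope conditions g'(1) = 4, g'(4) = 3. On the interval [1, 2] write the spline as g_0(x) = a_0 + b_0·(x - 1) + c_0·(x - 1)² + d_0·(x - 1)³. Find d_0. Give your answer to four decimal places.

-9.2667

Write M_i for g''(x_i). With h_i = 1, 1, 1 and divided differences Δ_i = 4, -12, 2, the continuity of g' gives the tridiagonal system
  1·M_0 + 4·M_1 + 1·M_2 = 6(Δ_1 - Δ_0) = -96
  1·M_1 + 4·M_2 + 1·M_3 = 6(Δ_2 - Δ_1) = 84
Clamped end conditions give two more equations: 2h_0·M_0 + h_0·M_1 = 6(Δ_0 - g'(1)) = 0 and h_2·M_2 + 2h_2·M_3 = 6(g'(4) - Δ_2) = 6.
Solving the tridiagonal system: M_0 = 278/15, M_1 = -556/15, M_2 = 506/15, M_3 = -208/15.
On [1, 2], with g_0(x) = a_0 + b_0·(x - 1) + c_0·(x - 1)² + d_0·(x - 1)³: c_0 = M_0/2 = 139/15, d_0 = (M_1 - M_0)/(6h_0) = -139/15, b_0 = Δ_0 - h_0(2M_0 + M_1)/6 = 4.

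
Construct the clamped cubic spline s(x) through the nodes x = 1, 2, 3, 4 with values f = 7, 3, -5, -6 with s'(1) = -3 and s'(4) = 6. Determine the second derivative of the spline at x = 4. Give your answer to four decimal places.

16.8000

Put σ_i = s'' at the i-th knot. Here h = (1, 1, 1) and Δ = (-4, -8, -1), so the interior equations h_(i-1)·σ_(i-1) + 2(h_(i-1)+h_i)·σ_i + h_i·σ_(i+1) = 6(Δ_i − Δ_(i-1)) read
  1·σ_0 + 4·σ_1 + 1·σ_2 = 6(Δ_1 - Δ_0) = -24
  1·σ_1 + 4·σ_2 + 1·σ_3 = 6(Δ_2 - Δ_1) = 42
Clamped end conditions give two more equations: 2h_0·σ_0 + h_0·σ_1 = 6(Δ_0 - s'(1)) = -6 and h_2·σ_2 + 2h_2·σ_3 = 6(s'(4) - Δ_2) = 42.
Forward elimination and back-substitution give σ_0 = 6/5, σ_1 = -42/5, σ_2 = 42/5, σ_3 = 84/5.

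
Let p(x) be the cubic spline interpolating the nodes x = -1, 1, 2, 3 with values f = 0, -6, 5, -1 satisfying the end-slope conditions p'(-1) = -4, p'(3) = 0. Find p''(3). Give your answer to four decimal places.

38.6364

Put m_i = p'' at the i-th knot. Here h = (2, 1, 1) and Δ = (-3, 11, -6), so the interior equations h_(i-1)·m_(i-1) + 2(h_(i-1)+h_i)·m_i + h_i·m_(i+1) = 6(Δ_i − Δ_(i-1)) read
  2·m_0 + 6·m_1 + 1·m_2 = 6(Δ_1 - Δ_0) = 84
  1·m_1 + 4·m_2 + 1·m_3 = 6(Δ_2 - Δ_1) = -102
Clamped end conditions give two more equations: 2h_0·m_0 + h_0·m_1 = 6(Δ_0 - p'(-1)) = 6 and h_2·m_2 + 2h_2·m_3 = 6(p'(3) - Δ_2) = 36.
Solving: m_0 = -118/11, m_1 = 269/11, m_2 = -454/11, m_3 = 425/11.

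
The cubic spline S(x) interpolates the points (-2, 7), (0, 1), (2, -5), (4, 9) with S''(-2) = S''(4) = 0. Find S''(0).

Put M_i = S'' at the i-th knot. Here h = (2, 2, 2) and Δ = (-3, -3, 7), so the interior equations h_(i-1)·M_(i-1) + 2(h_(i-1)+h_i)·M_i + h_i·M_(i+1) = 6(Δ_i − Δ_(i-1)) read
  2·M_0 + 8·M_1 + 2·M_2 = 6(Δ_1 - Δ_0) = 0
  2·M_1 + 8·M_2 + 2·M_3 = 6(Δ_2 - Δ_1) = 60
Natural end conditions: M_0 = M_3 = 0.
Solving: M_0 = 0, M_1 = -2, M_2 = 8, M_3 = 0.

-2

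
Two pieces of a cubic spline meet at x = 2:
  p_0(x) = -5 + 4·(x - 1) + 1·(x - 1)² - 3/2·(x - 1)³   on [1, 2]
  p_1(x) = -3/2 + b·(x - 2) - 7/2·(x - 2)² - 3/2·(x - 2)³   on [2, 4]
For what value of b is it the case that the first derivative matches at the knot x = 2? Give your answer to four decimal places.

1.5000

p_0'(x) = 4 + 2·(x - 1) - 9/2·(x - 1)², so p_0'(2) = 3/2. On the right, p_1'(2) = b, so b = 3/2.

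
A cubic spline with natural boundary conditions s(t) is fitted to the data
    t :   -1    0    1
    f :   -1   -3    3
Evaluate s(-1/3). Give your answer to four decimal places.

-3.0741

Write m_i for s''(x_i). With h_i = 1, 1 and divided differences Δ_i = -2, 6, the continuity of s' gives the tridiagonal system
  1·m_0 + 4·m_1 + 1·m_2 = 6(Δ_1 - Δ_0) = 48
Natural end conditions: m_0 = m_2 = 0.
Solving the tridiagonal system: m_0 = 0, m_1 = 12, m_2 = 0.
On [-1, 0], s(t) = -1 - 4·(t + 1) + 0·(t + 1)² + 2·(t + 1)³.
With (t + 1) = 2/3: s(-1/3) = -83/27.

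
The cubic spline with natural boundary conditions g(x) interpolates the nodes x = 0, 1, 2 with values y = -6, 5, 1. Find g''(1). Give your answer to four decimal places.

Put m_i = g'' at the i-th knot. Here h = (1, 1) and Δ = (11, -4), so the interior equations h_(i-1)·m_(i-1) + 2(h_(i-1)+h_i)·m_i + h_i·m_(i+1) = 6(Δ_i − Δ_(i-1)) read
  1·m_0 + 4·m_1 + 1·m_2 = 6(Δ_1 - Δ_0) = -90
Natural end conditions: m_0 = m_2 = 0.
Hence m_0 = 0, m_1 = -45/2, m_2 = 0.

-22.5000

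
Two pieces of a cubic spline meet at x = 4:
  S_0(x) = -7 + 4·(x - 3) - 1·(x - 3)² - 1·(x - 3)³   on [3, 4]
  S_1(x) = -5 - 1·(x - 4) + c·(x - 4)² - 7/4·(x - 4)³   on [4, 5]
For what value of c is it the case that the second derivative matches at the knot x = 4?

S_0''(x) = -2 - 6·(x - 3), so S_0''(4) = -8. On the right, S_1''(4) = 2c, so c = -4.

-4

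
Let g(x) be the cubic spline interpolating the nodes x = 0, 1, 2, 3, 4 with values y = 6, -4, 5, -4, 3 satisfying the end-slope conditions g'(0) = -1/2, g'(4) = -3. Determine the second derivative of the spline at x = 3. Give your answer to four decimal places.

With m_i denoting the second derivative at x_i, h_i = 1, 1, 1, 1, and Δ_i = (y_(i+1) − y_i)/h_i = -10, 9, -9, 7:
  1·m_0 + 4·m_1 + 1·m_2 = 6(Δ_1 - Δ_0) = 114
  1·m_1 + 4·m_2 + 1·m_3 = 6(Δ_2 - Δ_1) = -108
  1·m_2 + 4·m_3 + 1·m_4 = 6(Δ_3 - Δ_2) = 96
Clamped end conditions give two more equations: 2h_0·m_0 + h_0·m_1 = 6(Δ_0 - g'(0)) = -57 and h_3·m_3 + 2h_3·m_4 = 6(g'(4) - Δ_3) = -60.
Hence m_0 = -3167/56, m_1 = 1571/28, m_2 = -431/8, m_3 = 1439/28, m_4 = -3119/56.

51.3929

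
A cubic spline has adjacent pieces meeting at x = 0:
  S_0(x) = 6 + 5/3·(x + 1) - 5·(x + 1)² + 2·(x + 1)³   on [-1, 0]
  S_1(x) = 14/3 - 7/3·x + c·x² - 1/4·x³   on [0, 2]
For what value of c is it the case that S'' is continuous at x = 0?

1

S_0''(x) = -10 + 12·(x + 1), so S_0''(0) = 2. On the right, S_1''(0) = 2c, so c = 1.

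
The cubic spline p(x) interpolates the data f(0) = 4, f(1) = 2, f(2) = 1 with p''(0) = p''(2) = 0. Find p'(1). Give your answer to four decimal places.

-1.5000

Write M_i for p''(x_i). With h_i = 1, 1 and divided differences Δ_i = -2, -1, the continuity of p' gives the tridiagonal system
  1·M_0 + 4·M_1 + 1·M_2 = 6(Δ_1 - Δ_0) = 6
Natural end conditions: M_0 = M_2 = 0.
Solving the tridiagonal system: M_0 = 0, M_1 = 3/2, M_2 = 0.
On [1, 2], p'(x) = b_1 + 2c_1·(x - 1) + 3d_1·(x - 1)² with b_1 = Δ_1 - h_1(2M_1 + M_2)/6 = -3/2, c_1 = M_1/2 = 3/4, d_1 = (M_2 - M_1)/(6h_1) = -1/4. So p'(1) = -3/2.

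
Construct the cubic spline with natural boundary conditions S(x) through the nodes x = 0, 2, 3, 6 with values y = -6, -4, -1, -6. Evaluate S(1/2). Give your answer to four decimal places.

Let σ_i = S''(x_i). Step sizes h_i = 2, 1, 3; slopes of the chords Δ_i = (y_(i+1) - y_i)/h_i = 1, 3, -5/3.
  2·σ_0 + 6·σ_1 + 1·σ_2 = 6(Δ_1 - Δ_0) = 12
  1·σ_1 + 8·σ_2 + 3·σ_3 = 6(Δ_2 - Δ_1) = -28
Natural end conditions: σ_0 = σ_3 = 0.
Forward elimination and back-substitution give σ_0 = 0, σ_1 = 124/47, σ_2 = -180/47, σ_3 = 0.
On [0, 2], S(x) = -6 + 17/141·x + 0·x² + 31/141·x³.
With x = 1/2: S(1/2) = -2223/376.

-5.9122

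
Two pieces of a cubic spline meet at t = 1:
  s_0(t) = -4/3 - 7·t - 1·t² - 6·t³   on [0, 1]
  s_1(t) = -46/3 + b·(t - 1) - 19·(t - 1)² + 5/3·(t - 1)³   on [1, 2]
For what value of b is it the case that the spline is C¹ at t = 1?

-27

s_0'(t) = -7 - 2·t - 18·t², so s_0'(1) = -27. On the right, s_1'(1) = b, so b = -27.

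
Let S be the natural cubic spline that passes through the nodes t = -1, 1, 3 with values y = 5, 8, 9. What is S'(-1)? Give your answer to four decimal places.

1.7500

Let M_i = S''(x_i). Step sizes h_i = 2, 2; slopes of the chords Δ_i = (y_(i+1) - y_i)/h_i = 3/2, 1/2.
  2·M_0 + 8·M_1 + 2·M_2 = 6(Δ_1 - Δ_0) = -6
Natural end conditions: M_0 = M_2 = 0.
Solving: M_0 = 0, M_1 = -3/4, M_2 = 0.
On [-1, 1], S'(t) = b_0 + 2c_0·(t + 1) + 3d_0·(t + 1)² with b_0 = Δ_0 - h_0(2M_0 + M_1)/6 = 7/4, c_0 = M_0/2 = 0, d_0 = (M_1 - M_0)/(6h_0) = -1/16. So S'(-1) = 7/4.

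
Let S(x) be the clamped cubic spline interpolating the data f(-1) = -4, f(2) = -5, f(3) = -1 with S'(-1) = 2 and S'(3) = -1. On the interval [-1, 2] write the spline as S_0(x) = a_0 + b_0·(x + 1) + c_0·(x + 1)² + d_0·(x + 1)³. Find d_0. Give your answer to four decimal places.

0.7963

Put M_i = S'' at the i-th knot. Here h = (3, 1) and Δ = (-1/3, 4), so the interior equations h_(i-1)·M_(i-1) + 2(h_(i-1)+h_i)·M_i + h_i·M_(i+1) = 6(Δ_i − Δ_(i-1)) read
  3·M_0 + 8·M_1 + 1·M_2 = 6(Δ_1 - Δ_0) = 26
Clamped end conditions give two more equations: 2h_0·M_0 + h_0·M_1 = 6(Δ_0 - S'(-1)) = -14 and h_1·M_1 + 2h_1·M_2 = 6(S'(3) - Δ_1) = -30.
Hence M_0 = -19/3, M_1 = 8, M_2 = -19.
On [-1, 2], with S_0(x) = a_0 + b_0·(x + 1) + c_0·(x + 1)² + d_0·(x + 1)³: c_0 = M_0/2 = -19/6, d_0 = (M_1 - M_0)/(6h_0) = 43/54, b_0 = Δ_0 - h_0(2M_0 + M_1)/6 = 2.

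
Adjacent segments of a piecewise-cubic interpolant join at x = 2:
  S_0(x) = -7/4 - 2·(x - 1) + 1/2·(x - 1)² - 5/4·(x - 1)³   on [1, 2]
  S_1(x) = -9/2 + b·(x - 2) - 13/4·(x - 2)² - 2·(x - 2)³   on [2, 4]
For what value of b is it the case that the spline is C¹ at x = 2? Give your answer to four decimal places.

-4.7500

S_0'(x) = -2 + 1·(x - 1) - 15/4·(x - 1)², so S_0'(2) = -19/4. On the right, S_1'(2) = b, so b = -19/4.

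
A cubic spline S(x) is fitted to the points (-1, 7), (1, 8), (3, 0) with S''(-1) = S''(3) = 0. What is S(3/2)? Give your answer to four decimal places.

6.7383

Put M_i = S'' at the i-th knot. Here h = (2, 2) and Δ = (1/2, -4), so the interior equations h_(i-1)·M_(i-1) + 2(h_(i-1)+h_i)·M_i + h_i·M_(i+1) = 6(Δ_i − Δ_(i-1)) read
  2·M_0 + 8·M_1 + 2·M_2 = 6(Δ_1 - Δ_0) = -27
Natural end conditions: M_0 = M_2 = 0.
Forward elimination and back-substitution give M_0 = 0, M_1 = -27/8, M_2 = 0.
On [1, 3], S(x) = 8 - 7/4·(x - 1) - 27/16·(x - 1)² + 9/32·(x - 1)³.
With (x - 1) = 1/2: S(3/2) = 1725/256.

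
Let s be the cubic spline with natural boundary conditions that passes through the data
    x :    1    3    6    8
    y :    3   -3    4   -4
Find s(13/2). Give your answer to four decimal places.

3.1442

Write σ_i for s''(x_i). With h_i = 2, 3, 2 and divided differences Δ_i = -3, 7/3, -4, the continuity of s' gives the tridiagonal system
  2·σ_0 + 10·σ_1 + 3·σ_2 = 6(Δ_1 - Δ_0) = 32
  3·σ_1 + 10·σ_2 + 2·σ_3 = 6(Δ_2 - Δ_1) = -38
Natural end conditions: σ_0 = σ_3 = 0.
Solving: σ_0 = 0, σ_1 = 62/13, σ_2 = -68/13, σ_3 = 0.
On [6, 8], s(x) = 4 - 20/39·(x - 6) - 34/13·(x - 6)² + 17/39·(x - 6)³.
With (x - 6) = 1/2: s(13/2) = 327/104.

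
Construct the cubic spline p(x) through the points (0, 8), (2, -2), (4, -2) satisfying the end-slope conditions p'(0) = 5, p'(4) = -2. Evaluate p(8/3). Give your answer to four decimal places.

Write m_i for p''(x_i). With h_i = 2, 2 and divided differences Δ_i = -5, 0, the continuity of p' gives the tridiagonal system
  2·m_0 + 8·m_1 + 2·m_2 = 6(Δ_1 - Δ_0) = 30
Clamped end conditions give two more equations: 2h_0·m_0 + h_0·m_1 = 6(Δ_0 - p'(0)) = -60 and h_1·m_1 + 2h_1·m_2 = 6(p'(4) - Δ_1) = -12.
Solving the tridiagonal system: m_0 = -41/2, m_1 = 11, m_2 = -17/2.
On [2, 4], p(x) = -2 - 9/2·(x - 2) + 11/2·(x - 2)² - 13/8·(x - 2)³.
With (x - 2) = 2/3: p(8/3) = -82/27.

-3.0370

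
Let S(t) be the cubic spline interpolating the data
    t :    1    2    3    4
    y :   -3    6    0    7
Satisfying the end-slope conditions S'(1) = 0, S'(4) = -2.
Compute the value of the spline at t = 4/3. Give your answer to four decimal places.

With σ_i denoting the second derivative at x_i, h_i = 1, 1, 1, and Δ_i = (y_(i+1) − y_i)/h_i = 9, -6, 7:
  1·σ_0 + 4·σ_1 + 1·σ_2 = 6(Δ_1 - Δ_0) = -90
  1·σ_1 + 4·σ_2 + 1·σ_3 = 6(Δ_2 - Δ_1) = 78
Clamped end conditions give two more equations: 2h_0·σ_0 + h_0·σ_1 = 6(Δ_0 - S'(1)) = 54 and h_2·σ_2 + 2h_2·σ_3 = 6(S'(4) - Δ_2) = -54.
Solving: σ_0 = 748/15, σ_1 = -686/15, σ_2 = 646/15, σ_3 = -728/15.
On [1, 2], S(t) = -3 + 0·(t - 1) + 374/15·(t - 1)² - 239/15·(t - 1)³.
With (t - 1) = 1/3: S(4/3) = -332/405.

-0.8198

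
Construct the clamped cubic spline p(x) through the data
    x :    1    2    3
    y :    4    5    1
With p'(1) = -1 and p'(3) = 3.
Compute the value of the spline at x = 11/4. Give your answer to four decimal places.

Write M_i for p''(x_i). With h_i = 1, 1 and divided differences Δ_i = 1, -4, the continuity of p' gives the tridiagonal system
  1·M_0 + 4·M_1 + 1·M_2 = 6(Δ_1 - Δ_0) = -30
Clamped end conditions give two more equations: 2h_0·M_0 + h_0·M_1 = 6(Δ_0 - p'(1)) = 12 and h_1·M_1 + 2h_1·M_2 = 6(p'(3) - Δ_1) = 42.
Hence M_0 = 31/2, M_1 = -19, M_2 = 61/2.
On [2, 3], p(x) = 5 - 11/4·(x - 2) - 19/2·(x - 2)² + 33/4·(x - 2)³.
With (x - 2) = 3/4: p(11/4) = 275/256.

1.0742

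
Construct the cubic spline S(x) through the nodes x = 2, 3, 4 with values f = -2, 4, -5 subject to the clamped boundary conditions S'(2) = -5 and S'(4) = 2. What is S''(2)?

Put M_i = S'' at the i-th knot. Here h = (1, 1) and Δ = (6, -9), so the interior equations h_(i-1)·M_(i-1) + 2(h_(i-1)+h_i)·M_i + h_i·M_(i+1) = 6(Δ_i − Δ_(i-1)) read
  1·M_0 + 4·M_1 + 1·M_2 = 6(Δ_1 - Δ_0) = -90
Clamped end conditions give two more equations: 2h_0·M_0 + h_0·M_1 = 6(Δ_0 - S'(2)) = 66 and h_1·M_1 + 2h_1·M_2 = 6(S'(4) - Δ_1) = 66.
Solving the tridiagonal system: M_0 = 59, M_1 = -52, M_2 = 59.

59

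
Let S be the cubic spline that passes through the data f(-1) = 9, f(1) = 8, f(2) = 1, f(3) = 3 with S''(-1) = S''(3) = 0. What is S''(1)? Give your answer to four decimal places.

-9.1304

With σ_i denoting the second derivative at x_i, h_i = 2, 1, 1, and Δ_i = (y_(i+1) − y_i)/h_i = -1/2, -7, 2:
  2·σ_0 + 6·σ_1 + 1·σ_2 = 6(Δ_1 - Δ_0) = -39
  1·σ_1 + 4·σ_2 + 1·σ_3 = 6(Δ_2 - Δ_1) = 54
Natural end conditions: σ_0 = σ_3 = 0.
Solving the tridiagonal system: σ_0 = 0, σ_1 = -210/23, σ_2 = 363/23, σ_3 = 0.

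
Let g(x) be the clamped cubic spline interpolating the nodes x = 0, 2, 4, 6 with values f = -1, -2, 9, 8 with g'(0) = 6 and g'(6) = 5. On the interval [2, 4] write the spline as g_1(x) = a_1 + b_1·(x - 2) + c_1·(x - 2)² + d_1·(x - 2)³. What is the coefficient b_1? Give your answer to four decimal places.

1.7333

Put σ_i = g'' at the i-th knot. Here h = (2, 2, 2) and Δ = (-1/2, 11/2, -1/2), so the interior equations h_(i-1)·σ_(i-1) + 2(h_(i-1)+h_i)·σ_i + h_i·σ_(i+1) = 6(Δ_i − Δ_(i-1)) read
  2·σ_0 + 8·σ_1 + 2·σ_2 = 6(Δ_1 - Δ_0) = 36
  2·σ_1 + 8·σ_2 + 2·σ_3 = 6(Δ_2 - Δ_1) = -36
Clamped end conditions give two more equations: 2h_0·σ_0 + h_0·σ_1 = 6(Δ_0 - g'(0)) = -39 and h_2·σ_2 + 2h_2·σ_3 = 6(g'(6) - Δ_2) = 33.
Solving the tridiagonal system: σ_0 = -457/30, σ_1 = 329/30, σ_2 = -319/30, σ_3 = 407/30.
On [2, 4], with g_1(x) = a_1 + b_1·(x - 2) + c_1·(x - 2)² + d_1·(x - 2)³: c_1 = σ_1/2 = 329/60, d_1 = (σ_2 - σ_1)/(6h_1) = -9/5, b_1 = Δ_1 - h_1(2σ_1 + σ_2)/6 = 26/15.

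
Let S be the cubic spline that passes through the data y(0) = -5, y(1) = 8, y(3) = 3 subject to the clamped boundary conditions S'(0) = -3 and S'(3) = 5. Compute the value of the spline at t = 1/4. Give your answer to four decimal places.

Let M_i = S''(x_i). Step sizes h_i = 1, 2; slopes of the chords Δ_i = (y_(i+1) - y_i)/h_i = 13, -5/2.
  1·M_0 + 6·M_1 + 2·M_2 = 6(Δ_1 - Δ_0) = -93
Clamped end conditions give two more equations: 2h_0·M_0 + h_0·M_1 = 6(Δ_0 - S'(0)) = 96 and h_1·M_1 + 2h_1·M_2 = 6(S'(3) - Δ_1) = 45.
Hence M_0 = 397/6, M_1 = -109/3, M_2 = 353/12.
On [0, 1], S(t) = -5 - 3·t + 397/12·t² - 205/12·t³.
With t = 1/4: S(1/4) = -1011/256.

-3.9492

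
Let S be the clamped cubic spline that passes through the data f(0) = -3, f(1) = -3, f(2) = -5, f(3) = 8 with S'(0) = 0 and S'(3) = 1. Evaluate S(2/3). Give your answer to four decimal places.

Put σ_i = S'' at the i-th knot. Here h = (1, 1, 1) and Δ = (0, -2, 13), so the interior equations h_(i-1)·σ_(i-1) + 2(h_(i-1)+h_i)·σ_i + h_i·σ_(i+1) = 6(Δ_i − Δ_(i-1)) read
  1·σ_0 + 4·σ_1 + 1·σ_2 = 6(Δ_1 - Δ_0) = -12
  1·σ_1 + 4·σ_2 + 1·σ_3 = 6(Δ_2 - Δ_1) = 90
Clamped end conditions give two more equations: 2h_0·σ_0 + h_0·σ_1 = 6(Δ_0 - S'(0)) = 0 and h_2·σ_2 + 2h_2·σ_3 = 6(S'(3) - Δ_2) = -72.
Solving: σ_0 = 112/15, σ_1 = -224/15, σ_2 = 604/15, σ_3 = -842/15.
On [0, 1], S(x) = -3 + 0·x + 56/15·x² - 56/15·x³.
With x = 2/3: S(2/3) = -991/405.

-2.4469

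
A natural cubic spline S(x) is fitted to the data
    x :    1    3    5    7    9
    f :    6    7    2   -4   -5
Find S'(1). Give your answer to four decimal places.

With σ_i denoting the second derivative at x_i, h_i = 2, 2, 2, 2, and Δ_i = (y_(i+1) − y_i)/h_i = 1/2, -5/2, -3, -1/2:
  2·σ_0 + 8·σ_1 + 2·σ_2 = 6(Δ_1 - Δ_0) = -18
  2·σ_1 + 8·σ_2 + 2·σ_3 = 6(Δ_2 - Δ_1) = -3
  2·σ_2 + 8·σ_3 + 2·σ_4 = 6(Δ_3 - Δ_2) = 15
Natural end conditions: σ_0 = σ_4 = 0.
Solving: σ_0 = 0, σ_1 = -243/112, σ_2 = -9/28, σ_3 = 219/112, σ_4 = 0.
On [1, 3], S'(x) = b_0 + 2c_0·(x - 1) + 3d_0·(x - 1)² with b_0 = Δ_0 - h_0(2σ_0 + σ_1)/6 = 137/112, c_0 = σ_0/2 = 0, d_0 = (σ_1 - σ_0)/(6h_0) = -81/448. So S'(1) = 137/112.

1.2232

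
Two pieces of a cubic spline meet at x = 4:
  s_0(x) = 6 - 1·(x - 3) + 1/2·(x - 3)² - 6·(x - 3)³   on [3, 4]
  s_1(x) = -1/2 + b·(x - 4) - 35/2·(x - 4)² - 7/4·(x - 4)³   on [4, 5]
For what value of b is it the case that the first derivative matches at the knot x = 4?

s_0'(x) = -1 + 1·(x - 3) - 18·(x - 3)², so s_0'(4) = -18. On the right, s_1'(4) = b, so b = -18.

-18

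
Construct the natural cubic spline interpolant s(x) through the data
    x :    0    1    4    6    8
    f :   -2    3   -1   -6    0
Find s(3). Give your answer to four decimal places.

2.4909

Put σ_i = s'' at the i-th knot. Here h = (1, 3, 2, 2) and Δ = (5, -4/3, -5/2, 3), so the interior equations h_(i-1)·σ_(i-1) + 2(h_(i-1)+h_i)·σ_i + h_i·σ_(i+1) = 6(Δ_i − Δ_(i-1)) read
  1·σ_0 + 8·σ_1 + 3·σ_2 = 6(Δ_1 - Δ_0) = -38
  3·σ_1 + 10·σ_2 + 2·σ_3 = 6(Δ_2 - Δ_1) = -7
  2·σ_2 + 8·σ_3 + 2·σ_4 = 6(Δ_3 - Δ_2) = 33
Natural end conditions: σ_0 = σ_4 = 0.
Forward elimination and back-substitution give σ_0 = 0, σ_1 = -1261/268, σ_2 = -8/67, σ_3 = 2227/536, σ_4 = 0.
On [1, 4], s(x) = 3 + 2759/804·(x - 1) - 1261/536·(x - 1)² + 1229/4824·(x - 1)³.
With (x - 1) = 2: s(3) = 1502/603.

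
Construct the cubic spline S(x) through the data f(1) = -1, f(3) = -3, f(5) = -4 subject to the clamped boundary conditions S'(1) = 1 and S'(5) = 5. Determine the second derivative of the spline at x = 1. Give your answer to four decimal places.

Write m_i for S''(x_i). With h_i = 2, 2 and divided differences Δ_i = -1, -1/2, the continuity of S' gives the tridiagonal system
  2·m_0 + 8·m_1 + 2·m_2 = 6(Δ_1 - Δ_0) = 3
Clamped end conditions give two more equations: 2h_0·m_0 + h_0·m_1 = 6(Δ_0 - S'(1)) = -12 and h_1·m_1 + 2h_1·m_2 = 6(S'(5) - Δ_1) = 33.
Forward elimination and back-substitution give m_0 = -19/8, m_1 = -5/4, m_2 = 71/8.

-2.3750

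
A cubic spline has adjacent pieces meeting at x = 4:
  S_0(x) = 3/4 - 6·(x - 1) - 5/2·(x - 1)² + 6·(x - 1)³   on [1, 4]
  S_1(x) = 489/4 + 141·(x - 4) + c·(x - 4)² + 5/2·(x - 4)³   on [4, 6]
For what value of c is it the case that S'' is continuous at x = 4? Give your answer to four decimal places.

51.5000

S_0''(x) = -5 + 36·(x - 1), so S_0''(4) = 103. On the right, S_1''(4) = 2c, so c = 103/2.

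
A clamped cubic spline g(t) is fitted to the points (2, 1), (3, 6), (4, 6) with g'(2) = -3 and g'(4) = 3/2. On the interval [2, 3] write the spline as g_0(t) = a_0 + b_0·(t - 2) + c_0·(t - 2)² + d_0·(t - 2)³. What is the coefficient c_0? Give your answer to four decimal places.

Let M_i = g''(x_i). Step sizes h_i = 1, 1; slopes of the chords Δ_i = (y_(i+1) - y_i)/h_i = 5, 0.
  1·M_0 + 4·M_1 + 1·M_2 = 6(Δ_1 - Δ_0) = -30
Clamped end conditions give two more equations: 2h_0·M_0 + h_0·M_1 = 6(Δ_0 - g'(2)) = 48 and h_1·M_1 + 2h_1·M_2 = 6(g'(4) - Δ_1) = 9.
Forward elimination and back-substitution give M_0 = 135/4, M_1 = -39/2, M_2 = 57/4.
On [2, 3], with g_0(t) = a_0 + b_0·(t - 2) + c_0·(t - 2)² + d_0·(t - 2)³: c_0 = M_0/2 = 135/8, d_0 = (M_1 - M_0)/(6h_0) = -71/8, b_0 = Δ_0 - h_0(2M_0 + M_1)/6 = -3.

16.8750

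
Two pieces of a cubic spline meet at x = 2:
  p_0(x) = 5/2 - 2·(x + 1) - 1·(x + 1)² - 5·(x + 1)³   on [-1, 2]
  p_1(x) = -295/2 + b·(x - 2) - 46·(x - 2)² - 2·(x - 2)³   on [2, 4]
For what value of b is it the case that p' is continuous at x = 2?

p_0'(x) = -2 - 2·(x + 1) - 15·(x + 1)², so p_0'(2) = -143. On the right, p_1'(2) = b, so b = -143.

-143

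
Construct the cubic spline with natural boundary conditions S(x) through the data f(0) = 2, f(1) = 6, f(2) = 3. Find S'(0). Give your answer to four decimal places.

5.7500

Put M_i = S'' at the i-th knot. Here h = (1, 1) and Δ = (4, -3), so the interior equations h_(i-1)·M_(i-1) + 2(h_(i-1)+h_i)·M_i + h_i·M_(i+1) = 6(Δ_i − Δ_(i-1)) read
  1·M_0 + 4·M_1 + 1·M_2 = 6(Δ_1 - Δ_0) = -42
Natural end conditions: M_0 = M_2 = 0.
Solving: M_0 = 0, M_1 = -21/2, M_2 = 0.
On [0, 1], S'(x) = b_0 + 2c_0·x + 3d_0·x² with b_0 = Δ_0 - h_0(2M_0 + M_1)/6 = 23/4, c_0 = M_0/2 = 0, d_0 = (M_1 - M_0)/(6h_0) = -7/4. So S'(0) = 23/4.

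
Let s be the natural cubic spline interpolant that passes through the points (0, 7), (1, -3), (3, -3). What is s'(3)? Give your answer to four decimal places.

Let σ_i = s''(x_i). Step sizes h_i = 1, 2; slopes of the chords Δ_i = (y_(i+1) - y_i)/h_i = -10, 0.
  1·σ_0 + 6·σ_1 + 2·σ_2 = 6(Δ_1 - Δ_0) = 60
Natural end conditions: σ_0 = σ_2 = 0.
Forward elimination and back-substitution give σ_0 = 0, σ_1 = 10, σ_2 = 0.
On [1, 3], s'(x) = b_1 + 2c_1·(x - 1) + 3d_1·(x - 1)² with b_1 = Δ_1 - h_1(2σ_1 + σ_2)/6 = -20/3, c_1 = σ_1/2 = 5, d_1 = (σ_2 - σ_1)/(6h_1) = -5/6. So s'(3) = 10/3.

3.3333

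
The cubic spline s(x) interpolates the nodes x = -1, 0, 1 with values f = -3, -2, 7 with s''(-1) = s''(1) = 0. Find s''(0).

With M_i denoting the second derivative at x_i, h_i = 1, 1, and Δ_i = (y_(i+1) − y_i)/h_i = 1, 9:
  1·M_0 + 4·M_1 + 1·M_2 = 6(Δ_1 - Δ_0) = 48
Natural end conditions: M_0 = M_2 = 0.
Solving: M_0 = 0, M_1 = 12, M_2 = 0.

12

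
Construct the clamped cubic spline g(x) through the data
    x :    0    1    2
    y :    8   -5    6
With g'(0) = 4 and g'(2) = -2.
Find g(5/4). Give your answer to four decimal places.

-3.4688

Let m_i = g''(x_i). Step sizes h_i = 1, 1; slopes of the chords Δ_i = (y_(i+1) - y_i)/h_i = -13, 11.
  1·m_0 + 4·m_1 + 1·m_2 = 6(Δ_1 - Δ_0) = 144
Clamped end conditions give two more equations: 2h_0·m_0 + h_0·m_1 = 6(Δ_0 - g'(0)) = -102 and h_1·m_1 + 2h_1·m_2 = 6(g'(2) - Δ_1) = -78.
Solving: m_0 = -90, m_1 = 78, m_2 = -78.
On [1, 2], g(x) = -5 - 2·(x - 1) + 39·(x - 1)² - 26·(x - 1)³.
With (x - 1) = 1/4: g(5/4) = -111/32.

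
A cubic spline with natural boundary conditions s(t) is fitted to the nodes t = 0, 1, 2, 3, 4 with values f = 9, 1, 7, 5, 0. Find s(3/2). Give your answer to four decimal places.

3.5513

With M_i denoting the second derivative at x_i, h_i = 1, 1, 1, 1, and Δ_i = (y_(i+1) − y_i)/h_i = -8, 6, -2, -5:
  1·M_0 + 4·M_1 + 1·M_2 = 6(Δ_1 - Δ_0) = 84
  1·M_1 + 4·M_2 + 1·M_3 = 6(Δ_2 - Δ_1) = -48
  1·M_2 + 4·M_3 + 1·M_4 = 6(Δ_3 - Δ_2) = -18
Natural end conditions: M_0 = M_4 = 0.
Solving the tridiagonal system: M_0 = 0, M_1 = 717/28, M_2 = -129/7, M_3 = 3/28, M_4 = 0.
On [1, 2], s(t) = 1 + 15/28·(t - 1) + 717/56·(t - 1)² - 411/56·(t - 1)³.
With (t - 1) = 1/2: s(3/2) = 1591/448.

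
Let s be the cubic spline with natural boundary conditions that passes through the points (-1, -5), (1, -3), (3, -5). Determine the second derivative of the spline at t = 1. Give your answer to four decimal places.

-1.5000

Write m_i for s''(x_i). With h_i = 2, 2 and divided differences Δ_i = 1, -1, the continuity of s' gives the tridiagonal system
  2·m_0 + 8·m_1 + 2·m_2 = 6(Δ_1 - Δ_0) = -12
Natural end conditions: m_0 = m_2 = 0.
Hence m_0 = 0, m_1 = -3/2, m_2 = 0.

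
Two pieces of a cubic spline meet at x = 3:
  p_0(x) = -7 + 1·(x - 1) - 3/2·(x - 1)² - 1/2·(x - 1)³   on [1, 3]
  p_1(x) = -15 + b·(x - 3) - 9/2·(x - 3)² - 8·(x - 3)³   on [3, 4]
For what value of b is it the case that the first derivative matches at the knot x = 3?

p_0'(x) = 1 - 3·(x - 1) - 3/2·(x - 1)², so p_0'(3) = -11. On the right, p_1'(3) = b, so b = -11.

-11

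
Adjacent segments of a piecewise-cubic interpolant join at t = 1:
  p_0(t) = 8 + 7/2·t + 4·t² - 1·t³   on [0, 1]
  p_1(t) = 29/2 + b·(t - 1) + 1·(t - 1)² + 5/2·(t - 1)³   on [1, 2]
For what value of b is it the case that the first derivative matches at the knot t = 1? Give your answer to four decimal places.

8.5000

p_0'(t) = 7/2 + 8·t - 3·t², so p_0'(1) = 17/2. On the right, p_1'(1) = b, so b = 17/2.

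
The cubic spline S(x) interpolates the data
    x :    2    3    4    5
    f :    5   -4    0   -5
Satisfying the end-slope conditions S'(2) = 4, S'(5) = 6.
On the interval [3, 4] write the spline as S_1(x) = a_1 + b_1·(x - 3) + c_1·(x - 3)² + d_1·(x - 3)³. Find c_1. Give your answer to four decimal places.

22.0667

With m_i denoting the second derivative at x_i, h_i = 1, 1, 1, and Δ_i = (y_(i+1) − y_i)/h_i = -9, 4, -5:
  1·m_0 + 4·m_1 + 1·m_2 = 6(Δ_1 - Δ_0) = 78
  1·m_1 + 4·m_2 + 1·m_3 = 6(Δ_2 - Δ_1) = -54
Clamped end conditions give two more equations: 2h_0·m_0 + h_0·m_1 = 6(Δ_0 - S'(2)) = -78 and h_2·m_2 + 2h_2·m_3 = 6(S'(5) - Δ_2) = 66.
Hence m_0 = -916/15, m_1 = 662/15, m_2 = -562/15, m_3 = 776/15.
On [3, 4], with S_1(x) = a_1 + b_1·(x - 3) + c_1·(x - 3)² + d_1·(x - 3)³: c_1 = m_1/2 = 331/15, d_1 = (m_2 - m_1)/(6h_1) = -68/5, b_1 = Δ_1 - h_1(2m_1 + m_2)/6 = -67/15.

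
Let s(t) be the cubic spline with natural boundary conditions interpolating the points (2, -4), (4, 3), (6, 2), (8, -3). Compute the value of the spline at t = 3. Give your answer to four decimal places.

Put σ_i = s'' at the i-th knot. Here h = (2, 2, 2) and Δ = (7/2, -1/2, -5/2), so the interior equations h_(i-1)·σ_(i-1) + 2(h_(i-1)+h_i)·σ_i + h_i·σ_(i+1) = 6(Δ_i − Δ_(i-1)) read
  2·σ_0 + 8·σ_1 + 2·σ_2 = 6(Δ_1 - Δ_0) = -24
  2·σ_1 + 8·σ_2 + 2·σ_3 = 6(Δ_2 - Δ_1) = -12
Natural end conditions: σ_0 = σ_3 = 0.
Solving the tridiagonal system: σ_0 = 0, σ_1 = -14/5, σ_2 = -4/5, σ_3 = 0.
On [2, 4], s(t) = -4 + 133/30·(t - 2) + 0·(t - 2)² - 7/30·(t - 2)³.
With (t - 2) = 1: s(3) = 1/5.

0.2000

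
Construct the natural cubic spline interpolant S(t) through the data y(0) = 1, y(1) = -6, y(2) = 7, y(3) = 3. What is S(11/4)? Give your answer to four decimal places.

Put M_i = S'' at the i-th knot. Here h = (1, 1, 1) and Δ = (-7, 13, -4), so the interior equations h_(i-1)·M_(i-1) + 2(h_(i-1)+h_i)·M_i + h_i·M_(i+1) = 6(Δ_i − Δ_(i-1)) read
  1·M_0 + 4·M_1 + 1·M_2 = 6(Δ_1 - Δ_0) = 120
  1·M_1 + 4·M_2 + 1·M_3 = 6(Δ_2 - Δ_1) = -102
Natural end conditions: M_0 = M_3 = 0.
Solving the tridiagonal system: M_0 = 0, M_1 = 194/5, M_2 = -176/5, M_3 = 0.
On [2, 3], S(t) = 7 + 116/15·(t - 2) - 88/5·(t - 2)² + 88/15·(t - 2)³.
With (t - 2) = 3/4: S(11/4) = 43/8.

5.3750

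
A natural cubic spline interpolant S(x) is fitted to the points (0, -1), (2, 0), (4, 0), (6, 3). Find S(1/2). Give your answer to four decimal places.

-0.6406

Put M_i = S'' at the i-th knot. Here h = (2, 2, 2) and Δ = (1/2, 0, 3/2), so the interior equations h_(i-1)·M_(i-1) + 2(h_(i-1)+h_i)·M_i + h_i·M_(i+1) = 6(Δ_i − Δ_(i-1)) read
  2·M_0 + 8·M_1 + 2·M_2 = 6(Δ_1 - Δ_0) = -3
  2·M_1 + 8·M_2 + 2·M_3 = 6(Δ_2 - Δ_1) = 9
Natural end conditions: M_0 = M_3 = 0.
Forward elimination and back-substitution give M_0 = 0, M_1 = -7/10, M_2 = 13/10, M_3 = 0.
On [0, 2], S(x) = -1 + 11/15·x + 0·x² - 7/120·x³.
With x = 1/2: S(1/2) = -41/64.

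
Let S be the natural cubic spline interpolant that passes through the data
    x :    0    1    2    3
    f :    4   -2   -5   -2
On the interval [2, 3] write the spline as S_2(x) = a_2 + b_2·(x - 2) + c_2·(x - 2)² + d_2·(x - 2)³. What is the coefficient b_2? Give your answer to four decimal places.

With M_i denoting the second derivative at x_i, h_i = 1, 1, 1, and Δ_i = (y_(i+1) − y_i)/h_i = -6, -3, 3:
  1·M_0 + 4·M_1 + 1·M_2 = 6(Δ_1 - Δ_0) = 18
  1·M_1 + 4·M_2 + 1·M_3 = 6(Δ_2 - Δ_1) = 36
Natural end conditions: M_0 = M_3 = 0.
Hence M_0 = 0, M_1 = 12/5, M_2 = 42/5, M_3 = 0.
On [2, 3], with S_2(x) = a_2 + b_2·(x - 2) + c_2·(x - 2)² + d_2·(x - 2)³: c_2 = M_2/2 = 21/5, d_2 = (M_3 - M_2)/(6h_2) = -7/5, b_2 = Δ_2 - h_2(2M_2 + M_3)/6 = 1/5.

0.2000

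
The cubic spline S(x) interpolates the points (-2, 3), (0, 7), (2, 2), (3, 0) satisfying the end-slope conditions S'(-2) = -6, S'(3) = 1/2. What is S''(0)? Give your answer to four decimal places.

-7.8696

Write M_i for S''(x_i). With h_i = 2, 2, 1 and divided differences Δ_i = 2, -5/2, -2, the continuity of S' gives the tridiagonal system
  2·M_0 + 8·M_1 + 2·M_2 = 6(Δ_1 - Δ_0) = -27
  2·M_1 + 6·M_2 + 1·M_3 = 6(Δ_2 - Δ_1) = 3
Clamped end conditions give two more equations: 2h_0·M_0 + h_0·M_1 = 6(Δ_0 - S'(-2)) = 48 and h_2·M_2 + 2h_2·M_3 = 6(S'(3) - Δ_2) = 15.
Solving: M_0 = 733/46, M_1 = -181/23, M_2 = 47/23, M_3 = 149/23.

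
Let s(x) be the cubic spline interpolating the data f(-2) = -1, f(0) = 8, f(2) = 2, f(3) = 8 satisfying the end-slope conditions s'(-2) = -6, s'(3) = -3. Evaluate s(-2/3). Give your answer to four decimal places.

4.3913

Put M_i = s'' at the i-th knot. Here h = (2, 2, 1) and Δ = (9/2, -3, 6), so the interior equations h_(i-1)·M_(i-1) + 2(h_(i-1)+h_i)·M_i + h_i·M_(i+1) = 6(Δ_i − Δ_(i-1)) read
  2·M_0 + 8·M_1 + 2·M_2 = 6(Δ_1 - Δ_0) = -45
  2·M_1 + 6·M_2 + 1·M_3 = 6(Δ_2 - Δ_1) = 54
Clamped end conditions give two more equations: 2h_0·M_0 + h_0·M_1 = 6(Δ_0 - s'(-2)) = 63 and h_2·M_2 + 2h_2·M_3 = 6(s'(3) - Δ_2) = -54.
Forward elimination and back-substitution give M_0 = 1113/46, M_1 = -777/46, M_2 = 480/23, M_3 = -861/23.
On [-2, 0], s(x) = -1 - 6·(x + 2) + 1113/92·(x + 2)² - 315/92·(x + 2)³.
With (x + 2) = 4/3: s(-2/3) = 101/23.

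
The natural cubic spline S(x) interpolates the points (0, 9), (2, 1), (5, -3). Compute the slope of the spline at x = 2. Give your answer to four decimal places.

With m_i denoting the second derivative at x_i, h_i = 2, 3, and Δ_i = (y_(i+1) − y_i)/h_i = -4, -4/3:
  2·m_0 + 10·m_1 + 3·m_2 = 6(Δ_1 - Δ_0) = 16
Natural end conditions: m_0 = m_2 = 0.
Hence m_0 = 0, m_1 = 8/5, m_2 = 0.
On [2, 5], S'(x) = b_1 + 2c_1·(x - 2) + 3d_1·(x - 2)² with b_1 = Δ_1 - h_1(2m_1 + m_2)/6 = -44/15, c_1 = m_1/2 = 4/5, d_1 = (m_2 - m_1)/(6h_1) = -4/45. So S'(2) = -44/15.

-2.9333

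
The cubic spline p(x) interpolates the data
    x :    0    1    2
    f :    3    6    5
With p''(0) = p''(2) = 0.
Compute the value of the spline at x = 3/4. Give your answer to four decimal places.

5.5781

Let m_i = p''(x_i). Step sizes h_i = 1, 1; slopes of the chords Δ_i = (y_(i+1) - y_i)/h_i = 3, -1.
  1·m_0 + 4·m_1 + 1·m_2 = 6(Δ_1 - Δ_0) = -24
Natural end conditions: m_0 = m_2 = 0.
Solving: m_0 = 0, m_1 = -6, m_2 = 0.
On [0, 1], p(x) = 3 + 4·x + 0·x² - 1·x³.
With x = 3/4: p(3/4) = 357/64.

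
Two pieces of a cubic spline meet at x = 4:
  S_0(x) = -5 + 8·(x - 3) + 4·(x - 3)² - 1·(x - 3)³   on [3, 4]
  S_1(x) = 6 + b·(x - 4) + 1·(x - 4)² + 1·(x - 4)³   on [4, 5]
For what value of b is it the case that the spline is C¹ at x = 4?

13

S_0'(x) = 8 + 8·(x - 3) - 3·(x - 3)², so S_0'(4) = 13. On the right, S_1'(4) = b, so b = 13.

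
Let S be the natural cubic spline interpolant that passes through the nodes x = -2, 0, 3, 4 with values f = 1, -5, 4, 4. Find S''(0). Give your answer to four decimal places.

4.8169

With σ_i denoting the second derivative at x_i, h_i = 2, 3, 1, and Δ_i = (y_(i+1) − y_i)/h_i = -3, 3, 0:
  2·σ_0 + 10·σ_1 + 3·σ_2 = 6(Δ_1 - Δ_0) = 36
  3·σ_1 + 8·σ_2 + 1·σ_3 = 6(Δ_2 - Δ_1) = -18
Natural end conditions: σ_0 = σ_3 = 0.
Solving the tridiagonal system: σ_0 = 0, σ_1 = 342/71, σ_2 = -288/71, σ_3 = 0.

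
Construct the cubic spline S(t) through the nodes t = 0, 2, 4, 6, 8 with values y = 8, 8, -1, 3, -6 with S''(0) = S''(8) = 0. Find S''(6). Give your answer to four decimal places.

Let m_i = S''(x_i). Step sizes h_i = 2, 2, 2, 2; slopes of the chords Δ_i = (y_(i+1) - y_i)/h_i = 0, -9/2, 2, -9/2.
  2·m_0 + 8·m_1 + 2·m_2 = 6(Δ_1 - Δ_0) = -27
  2·m_1 + 8·m_2 + 2·m_3 = 6(Δ_2 - Δ_1) = 39
  2·m_2 + 8·m_3 + 2·m_4 = 6(Δ_3 - Δ_2) = -39
Natural end conditions: m_0 = m_4 = 0.
Hence m_0 = 0, m_1 = -75/14, m_2 = 111/14, m_3 = -48/7, m_4 = 0.

-6.8571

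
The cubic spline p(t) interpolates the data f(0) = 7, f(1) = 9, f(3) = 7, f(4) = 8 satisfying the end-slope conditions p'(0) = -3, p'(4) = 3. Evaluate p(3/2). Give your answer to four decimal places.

9.5232

Let M_i = p''(x_i). Step sizes h_i = 1, 2, 1; slopes of the chords Δ_i = (y_(i+1) - y_i)/h_i = 2, -1, 1.
  1·M_0 + 6·M_1 + 2·M_2 = 6(Δ_1 - Δ_0) = -18
  2·M_1 + 6·M_2 + 1·M_3 = 6(Δ_2 - Δ_1) = 12
Clamped end conditions give two more equations: 2h_0·M_0 + h_0·M_1 = 6(Δ_0 - p'(0)) = 30 and h_2·M_2 + 2h_2·M_3 = 6(p'(4) - Δ_2) = 12.
Forward elimination and back-substitution give M_0 = 654/35, M_1 = -258/35, M_2 = 132/35, M_3 = 144/35.
On [1, 3], p(t) = 9 + 93/35·(t - 1) - 129/35·(t - 1)² + 13/14·(t - 1)³.
With (t - 1) = 1/2: p(3/2) = 5333/560.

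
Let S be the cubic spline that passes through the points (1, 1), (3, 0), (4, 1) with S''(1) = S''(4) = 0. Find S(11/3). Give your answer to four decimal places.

0.5926

Write σ_i for S''(x_i). With h_i = 2, 1 and divided differences Δ_i = -1/2, 1, the continuity of S' gives the tridiagonal system
  2·σ_0 + 6·σ_1 + 1·σ_2 = 6(Δ_1 - Δ_0) = 9
Natural end conditions: σ_0 = σ_2 = 0.
Solving: σ_0 = 0, σ_1 = 3/2, σ_2 = 0.
On [3, 4], S(x) = 0 + 1/2·(x - 3) + 3/4·(x - 3)² - 1/4·(x - 3)³.
With (x - 3) = 2/3: S(11/3) = 16/27.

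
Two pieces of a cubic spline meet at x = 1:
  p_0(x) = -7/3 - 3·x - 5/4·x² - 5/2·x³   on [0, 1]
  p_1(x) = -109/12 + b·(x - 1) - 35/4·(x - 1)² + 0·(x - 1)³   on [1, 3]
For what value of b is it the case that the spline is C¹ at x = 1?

p_0'(x) = -3 - 5/2·x - 15/2·x², so p_0'(1) = -13. On the right, p_1'(1) = b, so b = -13.

-13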